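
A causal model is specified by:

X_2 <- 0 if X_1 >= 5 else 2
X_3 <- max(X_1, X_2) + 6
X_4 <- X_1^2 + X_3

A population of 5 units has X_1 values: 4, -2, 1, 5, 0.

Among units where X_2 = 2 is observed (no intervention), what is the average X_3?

Conditioning on X_2=2 selects the 4 unit(s) with X_1 ∈ {4, -2, 1, 0}. Their X_3 values: 10, 8, 8, 8. Mean = 8.5.

8.5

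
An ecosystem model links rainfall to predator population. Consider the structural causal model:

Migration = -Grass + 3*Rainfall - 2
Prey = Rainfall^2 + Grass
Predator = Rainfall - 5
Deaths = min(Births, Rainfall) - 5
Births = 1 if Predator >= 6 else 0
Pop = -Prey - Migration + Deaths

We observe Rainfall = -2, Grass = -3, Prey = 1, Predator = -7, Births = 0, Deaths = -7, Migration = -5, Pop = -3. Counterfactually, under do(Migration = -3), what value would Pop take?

do(Migration=-3) replaces the equation Migration = -Grass + 3*Rainfall - 2 with the constant Migration = -3.
Prey = Rainfall^2 + Grass  [with Rainfall=-2, Grass=-3]  = 1
Predator = Rainfall - 5  [with Rainfall=-2]  = -7
Births = 1 if Predator >= 6 else 0  [with Predator=-7]  = 0
Deaths = min(Births, Rainfall) - 5  [with Births=0, Rainfall=-2]  = -7
Pop = -Prey - Migration + Deaths  [with Prey=1, Migration=-3, Deaths=-7]  = -5

-5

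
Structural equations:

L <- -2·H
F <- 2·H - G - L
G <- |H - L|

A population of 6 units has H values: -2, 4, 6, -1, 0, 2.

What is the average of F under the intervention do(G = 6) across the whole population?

0

The intervention sets G=6 in all 6 units regardless of H. Recomputing F per unit gives -14, 10, 18, -10, -6, 2; average 0.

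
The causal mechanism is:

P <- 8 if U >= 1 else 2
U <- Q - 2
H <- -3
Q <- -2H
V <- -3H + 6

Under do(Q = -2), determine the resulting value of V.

do(Q=-2) replaces the equation Q <- -2H with the constant Q = -2.
Since V is not a descendant of the intervened variable, it is unaffected.
V = -3H + 6  [with H=-3]  = 15

15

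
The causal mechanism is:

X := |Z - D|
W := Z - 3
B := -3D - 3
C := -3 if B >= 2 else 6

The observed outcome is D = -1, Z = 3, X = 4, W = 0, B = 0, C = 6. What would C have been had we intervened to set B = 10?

-3

The intervention breaks the incoming arrows to B: B := -3D - 3 no longer applies, and B = 10.
C = -3 if B >= 2 else 6  [with B=10]  = -3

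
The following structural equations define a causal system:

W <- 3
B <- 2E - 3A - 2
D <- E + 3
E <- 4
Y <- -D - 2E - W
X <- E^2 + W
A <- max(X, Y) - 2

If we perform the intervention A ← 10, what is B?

Intervening sets A = 10 and removes its equation (A <- max(X, Y) - 2).
B = 2E - 3A - 2  [with E=4, A=10]  = -24

-24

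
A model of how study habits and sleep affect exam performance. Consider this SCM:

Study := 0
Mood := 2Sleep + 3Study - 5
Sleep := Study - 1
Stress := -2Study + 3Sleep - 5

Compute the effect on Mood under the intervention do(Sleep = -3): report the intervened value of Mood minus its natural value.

-4

Under do(Sleep=-3), the mechanism Sleep := Study - 1 is discarded; Sleep is fixed at -3.
Mood = 2Sleep + 3Study - 5  [with Sleep=-3, Study=0]  = -11
Without intervention: Sleep = Study - 1  [with Study=0]  = -1; Mood = 2Sleep + 3Study - 5  [with Sleep=-1, Study=0]  = -7.
Change = -11 − (-7) = -4.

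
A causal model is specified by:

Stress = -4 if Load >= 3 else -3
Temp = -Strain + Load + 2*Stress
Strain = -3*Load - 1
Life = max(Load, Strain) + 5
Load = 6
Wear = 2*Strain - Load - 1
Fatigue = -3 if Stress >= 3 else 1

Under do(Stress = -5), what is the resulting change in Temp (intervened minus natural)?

-2

Under do(Stress=-5), the mechanism Stress = -4 if Load >= 3 else -3 is discarded; Stress is fixed at -5.
Strain = -3*Load - 1  [with Load=6]  = -19
Temp = -Strain + Load + 2*Stress  [with Strain=-19, Load=6, Stress=-5]  = 15
Without intervention: Stress = -4 if Load >= 3 else -3  [with Load=6]  = -4; Strain = -3*Load - 1  [with Load=6]  = -19; Temp = -Strain + Load + 2*Stress  [with Strain=-19, Load=6, Stress=-4]  = 17.
Change = 15 − 17 = -2.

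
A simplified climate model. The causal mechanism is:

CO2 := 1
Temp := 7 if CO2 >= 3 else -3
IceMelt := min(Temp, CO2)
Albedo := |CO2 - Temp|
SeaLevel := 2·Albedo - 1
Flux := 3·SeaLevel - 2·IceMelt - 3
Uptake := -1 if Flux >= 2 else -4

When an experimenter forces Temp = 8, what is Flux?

Under do(Temp=8), the mechanism Temp := 7 if CO2 >= 3 else -3 is discarded; Temp is fixed at 8.
IceMelt = min(Temp, CO2)  [with Temp=8, CO2=1]  = 1
Albedo = |CO2 - Temp|  [with CO2=1, Temp=8]  = 7
SeaLevel = 2·Albedo - 1  [with Albedo=7]  = 13
Flux = 3·SeaLevel - 2·IceMelt - 3  [with SeaLevel=13, IceMelt=1]  = 34

34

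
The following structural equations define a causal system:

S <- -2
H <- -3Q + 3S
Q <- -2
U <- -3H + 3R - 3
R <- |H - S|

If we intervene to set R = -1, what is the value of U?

Intervening sets R = -1 and removes its equation (R <- |H - S|).
H = -3Q + 3S  [with Q=-2, S=-2]  = 0
U = -3H + 3R - 3  [with H=0, R=-1]  = -6

-6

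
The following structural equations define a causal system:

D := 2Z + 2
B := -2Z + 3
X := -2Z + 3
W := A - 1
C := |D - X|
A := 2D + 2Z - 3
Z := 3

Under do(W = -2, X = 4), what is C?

4

Setting W = -2, X = 4 by intervention discards those variables' equations.
D = 2Z + 2  [with Z=3]  = 8
C = |D - X|  [with D=8, X=4]  = 4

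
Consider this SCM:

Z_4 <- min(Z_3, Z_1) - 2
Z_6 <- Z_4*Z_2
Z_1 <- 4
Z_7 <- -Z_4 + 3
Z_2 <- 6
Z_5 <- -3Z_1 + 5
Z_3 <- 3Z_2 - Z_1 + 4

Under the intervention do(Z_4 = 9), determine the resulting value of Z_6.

Under do(Z_4=9), the mechanism Z_4 <- min(Z_3, Z_1) - 2 is discarded; Z_4 is fixed at 9.
Z_6 = Z_4*Z_2  [with Z_4=9, Z_2=6]  = 54

54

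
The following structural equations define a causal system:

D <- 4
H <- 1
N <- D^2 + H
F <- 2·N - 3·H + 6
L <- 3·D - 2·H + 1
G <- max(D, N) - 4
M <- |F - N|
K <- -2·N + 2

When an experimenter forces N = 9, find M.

12

The intervention breaks the incoming arrows to N: N <- D^2 + H no longer applies, and N = 9.
F = 2·N - 3·H + 6  [with N=9, H=1]  = 21
M = |F - N|  [with F=21, N=9]  = 12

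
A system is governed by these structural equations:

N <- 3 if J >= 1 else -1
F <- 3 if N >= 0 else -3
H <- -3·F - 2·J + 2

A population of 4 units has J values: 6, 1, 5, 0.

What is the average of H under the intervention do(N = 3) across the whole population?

do(N=3) breaks N's dependence on J. With N=3 fixed, H across the units is -19, -9, -17, -7, mean -13.

-13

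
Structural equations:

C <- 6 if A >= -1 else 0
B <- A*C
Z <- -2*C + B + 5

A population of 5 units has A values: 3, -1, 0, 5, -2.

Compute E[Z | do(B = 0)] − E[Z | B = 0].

-3.6

do(B=0) breaks B's dependence on A. With B=0 fixed, Z across the units is -7, -7, -7, -7, 5, mean -4.6.
Conditioning on B=0 selects the 2 unit(s) with A ∈ {0, -2}. Their Z values: -7, 5. Mean = -1.
Difference = -4.6 − (-1) = -3.6.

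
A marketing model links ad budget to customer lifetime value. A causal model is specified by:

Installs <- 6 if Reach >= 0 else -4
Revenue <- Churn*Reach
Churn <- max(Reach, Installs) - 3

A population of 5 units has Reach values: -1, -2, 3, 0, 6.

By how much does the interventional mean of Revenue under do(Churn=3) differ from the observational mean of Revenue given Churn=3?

do(Churn=3) breaks Churn's dependence on Reach. With Churn=3 fixed, Revenue across the units is -3, -6, 9, 0, 18, mean 3.6.
Conditioning on Churn=3 selects the 3 unit(s) with Reach ∈ {3, 0, 6}. Their Revenue values: 9, 0, 18. Mean = 9.
Difference = 3.6 − 9 = -5.4.

-5.4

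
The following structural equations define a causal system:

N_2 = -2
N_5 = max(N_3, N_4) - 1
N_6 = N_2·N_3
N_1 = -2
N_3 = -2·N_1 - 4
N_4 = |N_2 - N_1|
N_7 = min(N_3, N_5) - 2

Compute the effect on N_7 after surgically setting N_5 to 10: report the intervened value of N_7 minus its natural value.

Under do(N_5=10), the mechanism N_5 = max(N_3, N_4) - 1 is discarded; N_5 is fixed at 10.
N_3 = -2·N_1 - 4  [with N_1=-2]  = 0
N_7 = min(N_3, N_5) - 2  [with N_3=0, N_5=10]  = -2
Without intervention: N_3 = -2·N_1 - 4  [with N_1=-2]  = 0; N_4 = |N_2 - N_1|  [with N_2=-2, N_1=-2]  = 0; N_5 = max(N_3, N_4) - 1  [with N_3=0, N_4=0]  = -1; N_7 = min(N_3, N_5) - 2  [with N_3=0, N_5=-1]  = -3.
Change = -2 − (-3) = 1.

1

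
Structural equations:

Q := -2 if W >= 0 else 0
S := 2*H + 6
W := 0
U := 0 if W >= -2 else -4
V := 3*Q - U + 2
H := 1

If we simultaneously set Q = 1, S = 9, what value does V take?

Setting Q = 1, S = 9 by intervention discards those variables' equations.
U = 0 if W >= -2 else -4  [with W=0]  = 0
V = 3*Q - U + 2  [with Q=1, U=0]  = 5

5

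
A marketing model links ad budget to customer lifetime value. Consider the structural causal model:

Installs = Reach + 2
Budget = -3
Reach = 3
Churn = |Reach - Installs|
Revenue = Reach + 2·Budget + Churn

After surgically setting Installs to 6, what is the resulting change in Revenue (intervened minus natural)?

1

do(Installs=6) replaces the equation Installs = Reach + 2 with the constant Installs = 6.
Churn = |Reach - Installs|  [with Reach=3, Installs=6]  = 3
Revenue = Reach + 2·Budget + Churn  [with Reach=3, Budget=-3, Churn=3]  = 0
Without intervention: Installs = Reach + 2  [with Reach=3]  = 5; Churn = |Reach - Installs|  [with Reach=3, Installs=5]  = 2; Revenue = Reach + 2·Budget + Churn  [with Reach=3, Budget=-3, Churn=2]  = -1.
Change = 0 − (-1) = 1.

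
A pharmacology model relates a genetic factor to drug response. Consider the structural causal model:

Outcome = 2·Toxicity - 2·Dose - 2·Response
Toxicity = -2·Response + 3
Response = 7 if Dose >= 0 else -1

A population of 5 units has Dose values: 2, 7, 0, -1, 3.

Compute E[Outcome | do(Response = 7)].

-40.4

The intervention sets Response=7 in all 5 units regardless of Dose. Recomputing Outcome per unit gives -40, -50, -36, -34, -42; average -40.4.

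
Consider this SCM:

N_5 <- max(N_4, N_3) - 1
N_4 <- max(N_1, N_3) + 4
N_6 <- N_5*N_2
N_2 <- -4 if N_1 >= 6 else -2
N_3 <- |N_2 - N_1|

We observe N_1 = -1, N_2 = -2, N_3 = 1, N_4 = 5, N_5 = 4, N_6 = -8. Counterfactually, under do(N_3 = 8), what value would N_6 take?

-22

The intervention breaks the incoming arrows to N_3: N_3 <- |N_2 - N_1| no longer applies, and N_3 = 8.
N_2 = -4 if N_1 >= 6 else -2  [with N_1=-1]  = -2
N_4 = max(N_1, N_3) + 4  [with N_1=-1, N_3=8]  = 12
N_5 = max(N_4, N_3) - 1  [with N_4=12, N_3=8]  = 11
N_6 = N_5*N_2  [with N_5=11, N_2=-2]  = -22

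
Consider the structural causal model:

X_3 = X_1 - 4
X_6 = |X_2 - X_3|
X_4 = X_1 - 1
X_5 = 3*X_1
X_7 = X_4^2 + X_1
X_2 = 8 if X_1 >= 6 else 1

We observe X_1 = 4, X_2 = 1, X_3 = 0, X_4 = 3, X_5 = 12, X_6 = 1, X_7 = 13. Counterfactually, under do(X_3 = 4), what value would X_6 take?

The intervention breaks the incoming arrows to X_3: X_3 = X_1 - 4 no longer applies, and X_3 = 4.
X_2 = 8 if X_1 >= 6 else 1  [with X_1=4]  = 1
X_6 = |X_2 - X_3|  [with X_2=1, X_3=4]  = 3

3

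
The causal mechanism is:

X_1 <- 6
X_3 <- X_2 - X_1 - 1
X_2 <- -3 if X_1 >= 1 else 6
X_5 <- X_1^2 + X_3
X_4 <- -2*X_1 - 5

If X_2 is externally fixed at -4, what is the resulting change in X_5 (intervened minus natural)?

do(X_2=-4) replaces the equation X_2 <- -3 if X_1 >= 1 else 6 with the constant X_2 = -4.
X_3 = X_2 - X_1 - 1  [with X_2=-4, X_1=6]  = -11
X_5 = X_1^2 + X_3  [with X_1=6, X_3=-11]  = 25
Without intervention: X_2 = -3 if X_1 >= 1 else 6  [with X_1=6]  = -3; X_3 = X_2 - X_1 - 1  [with X_2=-3, X_1=6]  = -10; X_5 = X_1^2 + X_3  [with X_1=6, X_3=-10]  = 26.
Change = 25 − 26 = -1.

-1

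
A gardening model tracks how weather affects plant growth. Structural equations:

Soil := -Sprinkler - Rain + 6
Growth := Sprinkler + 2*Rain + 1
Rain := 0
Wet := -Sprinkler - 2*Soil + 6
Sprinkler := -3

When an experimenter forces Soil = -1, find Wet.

11

The intervention breaks the incoming arrows to Soil: Soil := -Sprinkler - Rain + 6 no longer applies, and Soil = -1.
Wet = -Sprinkler - 2*Soil + 6  [with Sprinkler=-3, Soil=-1]  = 11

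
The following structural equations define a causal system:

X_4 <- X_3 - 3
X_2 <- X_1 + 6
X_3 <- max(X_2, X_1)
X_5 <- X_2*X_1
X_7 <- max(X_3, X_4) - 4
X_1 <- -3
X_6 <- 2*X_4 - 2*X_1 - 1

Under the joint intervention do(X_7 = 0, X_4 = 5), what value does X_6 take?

Setting X_7 = 0, X_4 = 5 by intervention discards those variables' equations.
X_6 = 2*X_4 - 2*X_1 - 1  [with X_4=5, X_1=-3]  = 15

15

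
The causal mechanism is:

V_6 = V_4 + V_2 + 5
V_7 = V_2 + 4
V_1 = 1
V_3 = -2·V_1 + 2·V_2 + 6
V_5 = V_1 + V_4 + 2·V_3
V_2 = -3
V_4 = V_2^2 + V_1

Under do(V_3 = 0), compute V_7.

1

The intervention breaks the incoming arrows to V_3: V_3 = -2·V_1 + 2·V_2 + 6 no longer applies, and V_3 = 0.
V_7 is not downstream of the intervention, so its value is determined by the original equations.
V_7 = V_2 + 4  [with V_2=-3]  = 1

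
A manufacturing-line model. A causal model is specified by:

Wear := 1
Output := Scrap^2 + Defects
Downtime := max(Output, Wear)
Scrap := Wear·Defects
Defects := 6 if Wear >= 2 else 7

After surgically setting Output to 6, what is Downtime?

Intervening sets Output = 6 and removes its equation (Output := Scrap^2 + Defects).
Downtime = max(Output, Wear)  [with Output=6, Wear=1]  = 6

6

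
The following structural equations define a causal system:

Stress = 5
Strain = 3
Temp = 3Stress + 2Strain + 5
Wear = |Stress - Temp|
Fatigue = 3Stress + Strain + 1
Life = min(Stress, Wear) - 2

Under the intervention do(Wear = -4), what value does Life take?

-6

Under do(Wear=-4), the mechanism Wear = |Stress - Temp| is discarded; Wear is fixed at -4.
Life = min(Stress, Wear) - 2  [with Stress=5, Wear=-4]  = -6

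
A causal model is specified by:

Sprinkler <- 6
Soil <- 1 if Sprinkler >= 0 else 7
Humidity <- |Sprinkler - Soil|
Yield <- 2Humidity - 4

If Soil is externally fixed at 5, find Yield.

Under do(Soil=5), the mechanism Soil <- 1 if Sprinkler >= 0 else 7 is discarded; Soil is fixed at 5.
Humidity = |Sprinkler - Soil|  [with Sprinkler=6, Soil=5]  = 1
Yield = 2Humidity - 4  [with Humidity=1]  = -2

-2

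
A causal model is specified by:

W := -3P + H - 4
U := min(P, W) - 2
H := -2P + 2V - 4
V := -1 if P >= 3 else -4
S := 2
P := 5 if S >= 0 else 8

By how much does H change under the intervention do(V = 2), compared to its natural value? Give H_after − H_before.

6

The intervention breaks the incoming arrows to V: V := -1 if P >= 3 else -4 no longer applies, and V = 2.
P = 5 if S >= 0 else 8  [with S=2]  = 5
H = -2P + 2V - 4  [with P=5, V=2]  = -10
Without intervention: P = 5 if S >= 0 else 8  [with S=2]  = 5; V = -1 if P >= 3 else -4  [with P=5]  = -1; H = -2P + 2V - 4  [with P=5, V=-1]  = -16.
Change = -10 − (-16) = 6.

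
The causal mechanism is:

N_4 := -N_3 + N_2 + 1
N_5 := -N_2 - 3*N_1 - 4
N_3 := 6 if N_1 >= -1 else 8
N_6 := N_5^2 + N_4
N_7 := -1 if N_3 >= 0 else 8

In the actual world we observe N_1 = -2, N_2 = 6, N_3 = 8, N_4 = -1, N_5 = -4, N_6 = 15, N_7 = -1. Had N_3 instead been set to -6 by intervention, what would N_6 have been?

29

The intervention breaks the incoming arrows to N_3: N_3 := 6 if N_1 >= -1 else 8 no longer applies, and N_3 = -6.
N_4 = -N_3 + N_2 + 1  [with N_3=-6, N_2=6]  = 13
N_5 = -N_2 - 3*N_1 - 4  [with N_2=6, N_1=-2]  = -4
N_6 = N_5^2 + N_4  [with N_5=-4, N_4=13]  = 29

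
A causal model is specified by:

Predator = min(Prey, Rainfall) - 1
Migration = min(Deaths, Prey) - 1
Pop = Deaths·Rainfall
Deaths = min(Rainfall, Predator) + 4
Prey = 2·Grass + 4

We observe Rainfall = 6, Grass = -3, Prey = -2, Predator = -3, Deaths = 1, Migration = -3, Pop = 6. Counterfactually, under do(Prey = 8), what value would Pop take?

The intervention breaks the incoming arrows to Prey: Prey = 2·Grass + 4 no longer applies, and Prey = 8.
Predator = min(Prey, Rainfall) - 1  [with Prey=8, Rainfall=6]  = 5
Deaths = min(Rainfall, Predator) + 4  [with Rainfall=6, Predator=5]  = 9
Pop = Deaths·Rainfall  [with Deaths=9, Rainfall=6]  = 54

54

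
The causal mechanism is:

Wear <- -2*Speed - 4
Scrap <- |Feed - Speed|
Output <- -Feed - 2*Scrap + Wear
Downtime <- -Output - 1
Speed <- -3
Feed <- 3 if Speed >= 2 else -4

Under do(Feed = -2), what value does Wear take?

2

The intervention breaks the incoming arrows to Feed: Feed <- 3 if Speed >= 2 else -4 no longer applies, and Feed = -2.
Since Wear is not a descendant of the intervened variable, it is unaffected.
Wear = -2*Speed - 4  [with Speed=-3]  = 2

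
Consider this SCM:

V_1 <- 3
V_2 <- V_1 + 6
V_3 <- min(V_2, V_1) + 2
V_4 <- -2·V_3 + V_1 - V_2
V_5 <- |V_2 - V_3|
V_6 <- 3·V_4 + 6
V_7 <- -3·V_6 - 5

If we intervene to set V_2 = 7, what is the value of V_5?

do(V_2=7) replaces the equation V_2 <- V_1 + 6 with the constant V_2 = 7.
V_3 = min(V_2, V_1) + 2  [with V_2=7, V_1=3]  = 5
V_5 = |V_2 - V_3|  [with V_2=7, V_3=5]  = 2

2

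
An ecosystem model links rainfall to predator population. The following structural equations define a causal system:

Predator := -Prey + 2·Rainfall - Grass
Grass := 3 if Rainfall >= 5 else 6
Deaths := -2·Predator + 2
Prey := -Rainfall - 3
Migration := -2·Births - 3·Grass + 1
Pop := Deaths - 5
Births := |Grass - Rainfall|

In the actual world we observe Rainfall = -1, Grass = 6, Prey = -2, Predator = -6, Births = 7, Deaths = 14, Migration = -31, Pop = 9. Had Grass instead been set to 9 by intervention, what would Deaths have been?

Under do(Grass=9), the mechanism Grass := 3 if Rainfall >= 5 else 6 is discarded; Grass is fixed at 9.
Prey = -Rainfall - 3  [with Rainfall=-1]  = -2
Predator = -Prey + 2·Rainfall - Grass  [with Prey=-2, Rainfall=-1, Grass=9]  = -9
Deaths = -2·Predator + 2  [with Predator=-9]  = 20

20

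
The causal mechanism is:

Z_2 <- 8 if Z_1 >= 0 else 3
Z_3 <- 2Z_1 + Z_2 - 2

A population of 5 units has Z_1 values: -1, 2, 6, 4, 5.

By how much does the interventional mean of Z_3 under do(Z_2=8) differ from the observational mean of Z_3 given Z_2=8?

-2.1

The intervention sets Z_2=8 in all 5 units regardless of Z_1. Recomputing Z_3 per unit gives 4, 10, 18, 14, 16; average 12.4.
Conditioning on Z_2=8 selects the 4 unit(s) with Z_1 ∈ {2, 6, 4, 5}. Their Z_3 values: 10, 18, 14, 16. Mean = 14.5.
Difference = 12.4 − 14.5 = -2.1.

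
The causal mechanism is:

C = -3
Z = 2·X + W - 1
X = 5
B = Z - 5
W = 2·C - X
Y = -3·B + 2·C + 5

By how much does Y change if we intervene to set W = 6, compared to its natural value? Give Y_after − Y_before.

The intervention breaks the incoming arrows to W: W = 2·C - X no longer applies, and W = 6.
Z = 2·X + W - 1  [with X=5, W=6]  = 15
B = Z - 5  [with Z=15]  = 10
Y = -3·B + 2·C + 5  [with B=10, C=-3]  = -31
Without intervention: W = 2·C - X  [with C=-3, X=5]  = -11; Z = 2·X + W - 1  [with X=5, W=-11]  = -2; B = Z - 5  [with Z=-2]  = -7; Y = -3·B + 2·C + 5  [with B=-7, C=-3]  = 20.
Change = -31 − 20 = -51.

-51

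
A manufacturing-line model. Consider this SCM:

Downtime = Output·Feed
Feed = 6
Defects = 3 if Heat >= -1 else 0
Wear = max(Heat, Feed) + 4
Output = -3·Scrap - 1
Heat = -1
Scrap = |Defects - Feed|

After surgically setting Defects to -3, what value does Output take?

-28

Under do(Defects=-3), the mechanism Defects = 3 if Heat >= -1 else 0 is discarded; Defects is fixed at -3.
Scrap = |Defects - Feed|  [with Defects=-3, Feed=6]  = 9
Output = -3·Scrap - 1  [with Scrap=9]  = -28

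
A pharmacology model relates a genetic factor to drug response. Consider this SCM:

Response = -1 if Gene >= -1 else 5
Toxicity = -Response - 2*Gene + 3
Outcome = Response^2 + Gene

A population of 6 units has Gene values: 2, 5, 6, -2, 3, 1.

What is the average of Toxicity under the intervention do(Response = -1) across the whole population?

-1

Under do(Response=-1), Response's equation is replaced by Response=-1 for every unit. Per-unit Toxicity: 0, -6, -8, 8, -2, 2. Mean = -1.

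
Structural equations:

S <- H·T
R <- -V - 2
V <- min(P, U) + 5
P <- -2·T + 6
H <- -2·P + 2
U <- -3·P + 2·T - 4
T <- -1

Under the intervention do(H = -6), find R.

23

The intervention breaks the incoming arrows to H: H <- -2·P + 2 no longer applies, and H = -6.
No directed path runs from H to R, so R keeps its natural value.
P = -2·T + 6  [with T=-1]  = 8
U = -3·P + 2·T - 4  [with P=8, T=-1]  = -30
V = min(P, U) + 5  [with P=8, U=-30]  = -25
R = -V - 2  [with V=-25]  = 23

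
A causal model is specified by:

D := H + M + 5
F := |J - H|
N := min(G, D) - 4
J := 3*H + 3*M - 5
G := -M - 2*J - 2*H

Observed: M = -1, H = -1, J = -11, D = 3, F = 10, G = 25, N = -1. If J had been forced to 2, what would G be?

The intervention breaks the incoming arrows to J: J := 3*H + 3*M - 5 no longer applies, and J = 2.
G = -M - 2*J - 2*H  [with M=-1, J=2, H=-1]  = -1

-1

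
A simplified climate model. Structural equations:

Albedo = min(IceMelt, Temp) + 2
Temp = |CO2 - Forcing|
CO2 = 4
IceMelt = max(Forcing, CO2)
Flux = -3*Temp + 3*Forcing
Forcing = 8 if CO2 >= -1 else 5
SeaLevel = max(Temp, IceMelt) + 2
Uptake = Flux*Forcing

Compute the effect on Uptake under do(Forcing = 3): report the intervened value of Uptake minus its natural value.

-78

do(Forcing=3) replaces the equation Forcing = 8 if CO2 >= -1 else 5 with the constant Forcing = 3.
Temp = |CO2 - Forcing|  [with CO2=4, Forcing=3]  = 1
Flux = -3*Temp + 3*Forcing  [with Temp=1, Forcing=3]  = 6
Uptake = Flux*Forcing  [with Flux=6, Forcing=3]  = 18
Without intervention: Forcing = 8 if CO2 >= -1 else 5  [with CO2=4]  = 8; Temp = |CO2 - Forcing|  [with CO2=4, Forcing=8]  = 4; Flux = -3*Temp + 3*Forcing  [with Temp=4, Forcing=8]  = 12; Uptake = Flux*Forcing  [with Flux=12, Forcing=8]  = 96.
Change = 18 − 96 = -78.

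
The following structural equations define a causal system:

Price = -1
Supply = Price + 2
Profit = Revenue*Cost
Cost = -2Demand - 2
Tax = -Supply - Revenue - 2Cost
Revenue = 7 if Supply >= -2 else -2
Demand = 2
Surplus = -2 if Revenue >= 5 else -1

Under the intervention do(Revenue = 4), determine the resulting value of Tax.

The intervention breaks the incoming arrows to Revenue: Revenue = 7 if Supply >= -2 else -2 no longer applies, and Revenue = 4.
Supply = Price + 2  [with Price=-1]  = 1
Cost = -2Demand - 2  [with Demand=2]  = -6
Tax = -Supply - Revenue - 2Cost  [with Supply=1, Revenue=4, Cost=-6]  = 7

7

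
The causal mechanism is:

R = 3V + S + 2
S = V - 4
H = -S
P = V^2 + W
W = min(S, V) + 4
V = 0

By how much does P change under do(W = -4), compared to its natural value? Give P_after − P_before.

Under do(W=-4), the mechanism W = min(S, V) + 4 is discarded; W is fixed at -4.
P = V^2 + W  [with V=0, W=-4]  = -4
Without intervention: S = V - 4  [with V=0]  = -4; W = min(S, V) + 4  [with S=-4, V=0]  = 0; P = V^2 + W  [with V=0, W=0]  = 0.
Change = -4 − 0 = -4.

-4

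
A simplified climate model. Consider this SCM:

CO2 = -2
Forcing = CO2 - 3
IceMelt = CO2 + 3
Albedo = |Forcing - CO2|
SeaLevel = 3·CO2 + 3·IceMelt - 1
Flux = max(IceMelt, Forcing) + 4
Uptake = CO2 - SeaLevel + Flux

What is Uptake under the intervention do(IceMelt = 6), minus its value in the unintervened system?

-10

The intervention breaks the incoming arrows to IceMelt: IceMelt = CO2 + 3 no longer applies, and IceMelt = 6.
Forcing = CO2 - 3  [with CO2=-2]  = -5
SeaLevel = 3·CO2 + 3·IceMelt - 1  [with CO2=-2, IceMelt=6]  = 11
Flux = max(IceMelt, Forcing) + 4  [with IceMelt=6, Forcing=-5]  = 10
Uptake = CO2 - SeaLevel + Flux  [with CO2=-2, SeaLevel=11, Flux=10]  = -3
Without intervention: Forcing = CO2 - 3  [with CO2=-2]  = -5; IceMelt = CO2 + 3  [with CO2=-2]  = 1; SeaLevel = 3·CO2 + 3·IceMelt - 1  [with CO2=-2, IceMelt=1]  = -4; Flux = max(IceMelt, Forcing) + 4  [with IceMelt=1, Forcing=-5]  = 5; Uptake = CO2 - SeaLevel + Flux  [with CO2=-2, SeaLevel=-4, Flux=5]  = 7.
Change = -3 − 7 = -10.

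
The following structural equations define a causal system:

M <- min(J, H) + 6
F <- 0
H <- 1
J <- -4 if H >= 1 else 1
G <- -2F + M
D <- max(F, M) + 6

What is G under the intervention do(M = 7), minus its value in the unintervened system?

5

Under do(M=7), the mechanism M <- min(J, H) + 6 is discarded; M is fixed at 7.
G = -2F + M  [with F=0, M=7]  = 7
Without intervention: J = -4 if H >= 1 else 1  [with H=1]  = -4; M = min(J, H) + 6  [with J=-4, H=1]  = 2; G = -2F + M  [with F=0, M=2]  = 2.
Change = 7 − 2 = 5.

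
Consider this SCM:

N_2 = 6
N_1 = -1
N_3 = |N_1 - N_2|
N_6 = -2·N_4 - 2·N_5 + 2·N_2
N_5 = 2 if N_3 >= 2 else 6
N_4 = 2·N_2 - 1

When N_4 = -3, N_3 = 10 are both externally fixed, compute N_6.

The joint intervention fixes N_4 = -3, N_3 = 10, removing each variable's own equation.
N_5 = 2 if N_3 >= 2 else 6  [with N_3=10]  = 2
N_6 = -2·N_4 - 2·N_5 + 2·N_2  [with N_4=-3, N_5=2, N_2=6]  = 14

14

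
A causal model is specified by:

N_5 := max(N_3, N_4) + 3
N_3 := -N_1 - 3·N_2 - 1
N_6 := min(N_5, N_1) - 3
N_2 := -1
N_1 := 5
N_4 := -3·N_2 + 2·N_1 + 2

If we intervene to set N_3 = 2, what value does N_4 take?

15

The intervention breaks the incoming arrows to N_3: N_3 := -N_1 - 3·N_2 - 1 no longer applies, and N_3 = 2.
N_4 is not downstream of the intervention, so its value is determined by the original equations.
N_4 = -3·N_2 + 2·N_1 + 2  [with N_2=-1, N_1=5]  = 15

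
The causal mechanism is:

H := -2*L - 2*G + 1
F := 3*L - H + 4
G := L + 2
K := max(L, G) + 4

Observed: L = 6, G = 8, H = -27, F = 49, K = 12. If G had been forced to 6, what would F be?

45

Under do(G=6), the mechanism G := L + 2 is discarded; G is fixed at 6.
H = -2*L - 2*G + 1  [with L=6, G=6]  = -23
F = 3*L - H + 4  [with L=6, H=-23]  = 45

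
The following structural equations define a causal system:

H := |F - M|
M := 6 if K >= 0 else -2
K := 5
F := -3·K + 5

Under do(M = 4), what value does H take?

14

Under do(M=4), the mechanism M := 6 if K >= 0 else -2 is discarded; M is fixed at 4.
F = -3·K + 5  [with K=5]  = -10
H = |F - M|  [with F=-10, M=4]  = 14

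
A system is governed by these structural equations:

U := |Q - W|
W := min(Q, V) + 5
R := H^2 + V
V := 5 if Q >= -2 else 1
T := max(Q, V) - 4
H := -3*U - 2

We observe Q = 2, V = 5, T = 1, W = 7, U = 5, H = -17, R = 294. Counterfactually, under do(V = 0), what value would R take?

121

Under do(V=0), the mechanism V := 5 if Q >= -2 else 1 is discarded; V is fixed at 0.
W = min(Q, V) + 5  [with Q=2, V=0]  = 5
U = |Q - W|  [with Q=2, W=5]  = 3
H = -3*U - 2  [with U=3]  = -11
R = H^2 + V  [with H=-11, V=0]  = 121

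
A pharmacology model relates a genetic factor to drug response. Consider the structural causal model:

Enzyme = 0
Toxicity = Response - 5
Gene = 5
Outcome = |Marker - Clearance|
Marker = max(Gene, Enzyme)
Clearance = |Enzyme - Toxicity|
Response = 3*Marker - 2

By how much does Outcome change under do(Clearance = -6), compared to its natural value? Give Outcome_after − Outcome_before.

8

Intervening sets Clearance = -6 and removes its equation (Clearance = |Enzyme - Toxicity|).
Marker = max(Gene, Enzyme)  [with Gene=5, Enzyme=0]  = 5
Outcome = |Marker - Clearance|  [with Marker=5, Clearance=-6]  = 11
Without intervention: Marker = max(Gene, Enzyme)  [with Gene=5, Enzyme=0]  = 5; Response = 3*Marker - 2  [with Marker=5]  = 13; Toxicity = Response - 5  [with Response=13]  = 8; Clearance = |Enzyme - Toxicity|  [with Enzyme=0, Toxicity=8]  = 8; Outcome = |Marker - Clearance|  [with Marker=5, Clearance=8]  = 3.
Change = 11 − 3 = 8.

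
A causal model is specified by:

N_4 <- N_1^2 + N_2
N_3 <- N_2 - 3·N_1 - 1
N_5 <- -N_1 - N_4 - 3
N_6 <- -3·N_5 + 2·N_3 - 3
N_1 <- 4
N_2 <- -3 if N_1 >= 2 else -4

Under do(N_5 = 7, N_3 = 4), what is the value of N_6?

The joint intervention fixes N_5 = 7, N_3 = 4, removing each variable's own equation.
N_6 = -3·N_5 + 2·N_3 - 3  [with N_5=7, N_3=4]  = -16

-16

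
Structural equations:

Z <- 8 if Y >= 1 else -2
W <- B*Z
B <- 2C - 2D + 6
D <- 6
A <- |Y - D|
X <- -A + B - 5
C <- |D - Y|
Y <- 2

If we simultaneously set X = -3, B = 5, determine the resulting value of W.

Under do(X = -3, B = 5), each intervened variable's structural equation is replaced by its fixed value.
Z = 8 if Y >= 1 else -2  [with Y=2]  = 8
W = B*Z  [with B=5, Z=8]  = 40

40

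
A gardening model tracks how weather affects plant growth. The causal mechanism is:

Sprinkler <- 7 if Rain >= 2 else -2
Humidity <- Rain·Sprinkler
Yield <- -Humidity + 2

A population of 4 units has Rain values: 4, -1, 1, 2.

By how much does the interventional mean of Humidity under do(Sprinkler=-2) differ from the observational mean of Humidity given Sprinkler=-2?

-3

do(Sprinkler=-2) breaks Sprinkler's dependence on Rain. With Sprinkler=-2 fixed, Humidity across the units is -8, 2, -2, -4, mean -3.
Conditioning on Sprinkler=-2 selects the 2 unit(s) with Rain ∈ {-1, 1}. Their Humidity values: 2, -2. Mean = 0.
Difference = -3 − 0 = -3.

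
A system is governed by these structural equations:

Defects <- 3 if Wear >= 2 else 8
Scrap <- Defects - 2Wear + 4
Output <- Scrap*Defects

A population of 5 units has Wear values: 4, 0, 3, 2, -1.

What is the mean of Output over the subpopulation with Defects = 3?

Observing Defects=3 restricts to units where Defects's equation naturally yields 3: Wear ∈ {4, 3, 2}. In that subpopulation Output = -3, 3, 9, mean 3.

3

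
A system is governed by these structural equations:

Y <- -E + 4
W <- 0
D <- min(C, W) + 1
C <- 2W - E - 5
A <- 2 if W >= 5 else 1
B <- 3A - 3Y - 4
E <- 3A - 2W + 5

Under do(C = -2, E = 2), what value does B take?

-7

The joint intervention fixes C = -2, E = 2, removing each variable's own equation.
A = 2 if W >= 5 else 1  [with W=0]  = 1
Y = -E + 4  [with E=2]  = 2
B = 3A - 3Y - 4  [with A=1, Y=2]  = -7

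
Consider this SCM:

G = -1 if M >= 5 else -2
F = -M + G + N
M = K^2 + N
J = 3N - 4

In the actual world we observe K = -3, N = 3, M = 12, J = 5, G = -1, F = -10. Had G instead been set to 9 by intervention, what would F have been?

The intervention breaks the incoming arrows to G: G = -1 if M >= 5 else -2 no longer applies, and G = 9.
M = K^2 + N  [with K=-3, N=3]  = 12
F = -M + G + N  [with M=12, G=9, N=3]  = 0

0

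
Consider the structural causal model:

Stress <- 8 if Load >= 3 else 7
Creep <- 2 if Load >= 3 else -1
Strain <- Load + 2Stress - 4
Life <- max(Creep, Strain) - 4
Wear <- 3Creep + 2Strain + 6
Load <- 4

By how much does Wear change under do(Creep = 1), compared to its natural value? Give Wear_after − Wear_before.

Intervening sets Creep = 1 and removes its equation (Creep <- 2 if Load >= 3 else -1).
Stress = 8 if Load >= 3 else 7  [with Load=4]  = 8
Strain = Load + 2Stress - 4  [with Load=4, Stress=8]  = 16
Wear = 3Creep + 2Strain + 6  [with Creep=1, Strain=16]  = 41
Without intervention: Stress = 8 if Load >= 3 else 7  [with Load=4]  = 8; Strain = Load + 2Stress - 4  [with Load=4, Stress=8]  = 16; Creep = 2 if Load >= 3 else -1  [with Load=4]  = 2; Wear = 3Creep + 2Strain + 6  [with Creep=2, Strain=16]  = 44.
Change = 41 − 44 = -3.

-3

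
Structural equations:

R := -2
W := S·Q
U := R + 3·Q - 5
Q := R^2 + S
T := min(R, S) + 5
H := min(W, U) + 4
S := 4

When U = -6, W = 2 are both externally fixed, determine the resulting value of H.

-2

Setting U = -6, W = 2 by intervention discards those variables' equations.
H = min(W, U) + 4  [with W=2, U=-6]  = -2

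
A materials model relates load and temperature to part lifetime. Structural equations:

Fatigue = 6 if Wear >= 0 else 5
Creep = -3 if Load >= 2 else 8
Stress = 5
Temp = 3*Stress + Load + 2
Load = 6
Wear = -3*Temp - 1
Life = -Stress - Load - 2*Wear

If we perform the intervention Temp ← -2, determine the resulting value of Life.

-21

The intervention breaks the incoming arrows to Temp: Temp = 3*Stress + Load + 2 no longer applies, and Temp = -2.
Wear = -3*Temp - 1  [with Temp=-2]  = 5
Life = -Stress - Load - 2*Wear  [with Stress=5, Load=6, Wear=5]  = -21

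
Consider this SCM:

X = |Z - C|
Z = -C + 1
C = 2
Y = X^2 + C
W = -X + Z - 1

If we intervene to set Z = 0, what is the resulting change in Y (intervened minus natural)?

-5

Under do(Z=0), the mechanism Z = -C + 1 is discarded; Z is fixed at 0.
X = |Z - C|  [with Z=0, C=2]  = 2
Y = X^2 + C  [with X=2, C=2]  = 6
Without intervention: Z = -C + 1  [with C=2]  = -1; X = |Z - C|  [with Z=-1, C=2]  = 3; Y = X^2 + C  [with X=3, C=2]  = 11.
Change = 6 − 11 = -5.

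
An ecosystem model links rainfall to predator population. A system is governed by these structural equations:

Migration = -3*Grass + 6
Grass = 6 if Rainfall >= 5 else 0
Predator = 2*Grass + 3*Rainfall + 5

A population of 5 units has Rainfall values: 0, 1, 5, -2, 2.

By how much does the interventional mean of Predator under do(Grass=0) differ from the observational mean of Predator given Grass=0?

do(Grass=0) breaks Grass's dependence on Rainfall. With Grass=0 fixed, Predator across the units is 5, 8, 20, -1, 11, mean 8.6.
Observing Grass=0 restricts to units where Grass's equation naturally yields 0: Rainfall ∈ {0, 1, -2, 2}. In that subpopulation Predator = 5, 8, -1, 11, mean 5.75.
Difference = 8.6 − 5.75 = 2.85.

2.85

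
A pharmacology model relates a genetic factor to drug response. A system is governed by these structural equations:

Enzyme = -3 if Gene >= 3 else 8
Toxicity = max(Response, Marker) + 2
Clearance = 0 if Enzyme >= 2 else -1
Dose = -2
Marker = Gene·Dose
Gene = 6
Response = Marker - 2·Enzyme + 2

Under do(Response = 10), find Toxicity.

12

The intervention breaks the incoming arrows to Response: Response = Marker - 2·Enzyme + 2 no longer applies, and Response = 10.
Marker = Gene·Dose  [with Gene=6, Dose=-2]  = -12
Toxicity = max(Response, Marker) + 2  [with Response=10, Marker=-12]  = 12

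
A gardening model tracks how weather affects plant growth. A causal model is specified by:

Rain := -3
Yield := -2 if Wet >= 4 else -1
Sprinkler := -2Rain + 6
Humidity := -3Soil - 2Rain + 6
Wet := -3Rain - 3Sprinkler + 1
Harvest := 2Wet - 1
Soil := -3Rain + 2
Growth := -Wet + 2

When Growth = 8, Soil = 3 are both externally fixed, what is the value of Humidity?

3

The joint intervention fixes Growth = 8, Soil = 3, removing each variable's own equation.
Humidity = -3Soil - 2Rain + 6  [with Soil=3, Rain=-3]  = 3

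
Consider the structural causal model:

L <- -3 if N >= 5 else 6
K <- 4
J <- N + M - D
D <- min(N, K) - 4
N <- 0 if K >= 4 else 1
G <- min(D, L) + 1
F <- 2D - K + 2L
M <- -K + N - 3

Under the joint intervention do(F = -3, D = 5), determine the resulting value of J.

Setting F = -3, D = 5 by intervention discards those variables' equations.
N = 0 if K >= 4 else 1  [with K=4]  = 0
M = -K + N - 3  [with K=4, N=0]  = -7
J = N + M - D  [with N=0, M=-7, D=5]  = -12

-12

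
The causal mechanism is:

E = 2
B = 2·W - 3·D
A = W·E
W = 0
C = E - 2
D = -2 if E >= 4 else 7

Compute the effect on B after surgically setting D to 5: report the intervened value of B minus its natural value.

Under do(D=5), the mechanism D = -2 if E >= 4 else 7 is discarded; D is fixed at 5.
B = 2·W - 3·D  [with W=0, D=5]  = -15
Without intervention: D = -2 if E >= 4 else 7  [with E=2]  = 7; B = 2·W - 3·D  [with W=0, D=7]  = -21.
Change = -15 − (-21) = 6.

6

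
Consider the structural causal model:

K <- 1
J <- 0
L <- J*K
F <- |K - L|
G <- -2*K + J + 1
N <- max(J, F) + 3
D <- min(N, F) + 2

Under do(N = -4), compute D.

Intervening sets N = -4 and removes its equation (N <- max(J, F) + 3).
L = J*K  [with J=0, K=1]  = 0
F = |K - L|  [with K=1, L=0]  = 1
D = min(N, F) + 2  [with N=-4, F=1]  = -2

-2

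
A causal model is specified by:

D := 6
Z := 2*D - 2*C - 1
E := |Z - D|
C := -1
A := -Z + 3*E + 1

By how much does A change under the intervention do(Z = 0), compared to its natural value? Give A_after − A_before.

do(Z=0) replaces the equation Z := 2*D - 2*C - 1 with the constant Z = 0.
E = |Z - D|  [with Z=0, D=6]  = 6
A = -Z + 3*E + 1  [with Z=0, E=6]  = 19
Without intervention: Z = 2*D - 2*C - 1  [with D=6, C=-1]  = 13; E = |Z - D|  [with Z=13, D=6]  = 7; A = -Z + 3*E + 1  [with Z=13, E=7]  = 9.
Change = 19 − 9 = 10.

10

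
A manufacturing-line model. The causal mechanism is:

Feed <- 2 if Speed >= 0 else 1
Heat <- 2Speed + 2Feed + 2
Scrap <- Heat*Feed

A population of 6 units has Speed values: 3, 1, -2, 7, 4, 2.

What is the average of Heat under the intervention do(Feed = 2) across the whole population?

11

do(Feed=2) breaks Feed's dependence on Speed. With Feed=2 fixed, Heat across the units is 12, 8, 2, 20, 14, 10, mean 11.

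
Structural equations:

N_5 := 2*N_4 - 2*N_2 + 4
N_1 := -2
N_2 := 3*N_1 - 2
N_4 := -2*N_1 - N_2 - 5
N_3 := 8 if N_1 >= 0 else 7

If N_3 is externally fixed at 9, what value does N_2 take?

-8

Under do(N_3=9), the mechanism N_3 := 8 if N_1 >= 0 else 7 is discarded; N_3 is fixed at 9.
Since N_2 is not a descendant of the intervened variable, it is unaffected.
N_2 = 3*N_1 - 2  [with N_1=-2]  = -8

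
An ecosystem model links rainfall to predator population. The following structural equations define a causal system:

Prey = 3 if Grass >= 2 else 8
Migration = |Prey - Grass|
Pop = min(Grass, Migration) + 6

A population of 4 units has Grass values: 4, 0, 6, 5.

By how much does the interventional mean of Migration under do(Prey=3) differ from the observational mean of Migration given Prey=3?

Every unit gets Prey=3 under the intervention. Migration values become 1, 3, 3, 2; E[Migration|do(Prey=3)] = 2.25.
E[Migration|Prey=3] averages over only the 3 units with Prey=3 (Grass = 4, 6, 5): Migration = 1, 3, 2, mean 2.
Difference = 2.25 − 2 = 0.25.

0.25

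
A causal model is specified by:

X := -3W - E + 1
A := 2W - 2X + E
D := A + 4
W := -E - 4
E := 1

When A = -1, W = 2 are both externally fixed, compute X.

Setting A = -1, W = 2 by intervention discards those variables' equations.
X = -3W - E + 1  [with W=2, E=1]  = -6

-6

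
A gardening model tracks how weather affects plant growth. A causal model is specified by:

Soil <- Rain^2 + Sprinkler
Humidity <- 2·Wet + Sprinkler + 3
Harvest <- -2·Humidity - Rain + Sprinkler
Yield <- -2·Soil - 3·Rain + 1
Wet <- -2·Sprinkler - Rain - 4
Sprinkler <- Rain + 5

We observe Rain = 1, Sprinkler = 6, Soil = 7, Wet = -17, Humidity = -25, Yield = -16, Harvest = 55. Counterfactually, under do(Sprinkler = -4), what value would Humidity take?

do(Sprinkler=-4) replaces the equation Sprinkler <- Rain + 5 with the constant Sprinkler = -4.
Wet = -2·Sprinkler - Rain - 4  [with Sprinkler=-4, Rain=1]  = 3
Humidity = 2·Wet + Sprinkler + 3  [with Wet=3, Sprinkler=-4]  = 5

5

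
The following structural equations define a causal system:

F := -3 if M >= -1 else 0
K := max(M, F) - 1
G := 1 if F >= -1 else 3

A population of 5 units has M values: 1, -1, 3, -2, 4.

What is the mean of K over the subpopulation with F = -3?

0.75

Conditioning on F=-3 selects the 4 unit(s) with M ∈ {1, -1, 3, 4}. Their K values: 0, -2, 2, 3. Mean = 0.75.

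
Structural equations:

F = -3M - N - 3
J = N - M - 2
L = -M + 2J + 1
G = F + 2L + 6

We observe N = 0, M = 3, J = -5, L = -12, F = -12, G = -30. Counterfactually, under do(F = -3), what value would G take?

The intervention breaks the incoming arrows to F: F = -3M - N - 3 no longer applies, and F = -3.
J = N - M - 2  [with N=0, M=3]  = -5
L = -M + 2J + 1  [with M=3, J=-5]  = -12
G = F + 2L + 6  [with F=-3, L=-12]  = -21

-21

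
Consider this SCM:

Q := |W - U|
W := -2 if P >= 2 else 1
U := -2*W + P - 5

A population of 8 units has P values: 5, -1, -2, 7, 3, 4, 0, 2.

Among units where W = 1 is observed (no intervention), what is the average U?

Conditioning on W=1 selects the 3 unit(s) with P ∈ {-1, -2, 0}. Their U values: -8, -9, -7. Mean = -8.

-8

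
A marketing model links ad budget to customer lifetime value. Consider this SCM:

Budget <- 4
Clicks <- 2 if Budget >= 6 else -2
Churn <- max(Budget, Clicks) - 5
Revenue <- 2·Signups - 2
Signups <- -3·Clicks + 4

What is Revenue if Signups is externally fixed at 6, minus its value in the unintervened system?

-8

do(Signups=6) replaces the equation Signups <- -3·Clicks + 4 with the constant Signups = 6.
Revenue = 2·Signups - 2  [with Signups=6]  = 10
Without intervention: Clicks = 2 if Budget >= 6 else -2  [with Budget=4]  = -2; Signups = -3·Clicks + 4  [with Clicks=-2]  = 10; Revenue = 2·Signups - 2  [with Signups=10]  = 18.
Change = 10 − 18 = -8.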